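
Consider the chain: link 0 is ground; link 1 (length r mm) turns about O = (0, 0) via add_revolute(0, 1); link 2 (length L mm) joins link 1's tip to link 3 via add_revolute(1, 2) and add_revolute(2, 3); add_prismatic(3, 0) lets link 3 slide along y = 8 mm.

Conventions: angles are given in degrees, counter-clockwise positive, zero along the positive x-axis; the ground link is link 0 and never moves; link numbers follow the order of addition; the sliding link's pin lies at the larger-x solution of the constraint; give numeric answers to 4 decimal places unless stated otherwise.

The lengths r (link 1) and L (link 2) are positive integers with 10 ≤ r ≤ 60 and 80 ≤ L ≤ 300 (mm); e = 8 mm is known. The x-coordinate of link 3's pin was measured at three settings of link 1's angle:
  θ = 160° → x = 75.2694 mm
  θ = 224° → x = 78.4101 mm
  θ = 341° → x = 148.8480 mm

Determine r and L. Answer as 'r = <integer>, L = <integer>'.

constraint per measurement: (x − r cos θ)² + (r sin θ − e)² = L²
subtracting the θ₁ and θ₂ equations cancels the r² and L² terms:
r = (x₁² − x₂²) / (2[(x₁cos θ₁ + e sin θ₁) − (x₂cos θ₂ + e sin θ₂)]) = 40.0007 → r = 40
L² = (x₁ − r cos θ₁)² + (r sin θ₁ − e)² = 12768.9977 → L = 113.0000 → L = 113
check at θ₃=341°: x = 148.8480 (printed 148.8480) ✓

r = 40, L = 113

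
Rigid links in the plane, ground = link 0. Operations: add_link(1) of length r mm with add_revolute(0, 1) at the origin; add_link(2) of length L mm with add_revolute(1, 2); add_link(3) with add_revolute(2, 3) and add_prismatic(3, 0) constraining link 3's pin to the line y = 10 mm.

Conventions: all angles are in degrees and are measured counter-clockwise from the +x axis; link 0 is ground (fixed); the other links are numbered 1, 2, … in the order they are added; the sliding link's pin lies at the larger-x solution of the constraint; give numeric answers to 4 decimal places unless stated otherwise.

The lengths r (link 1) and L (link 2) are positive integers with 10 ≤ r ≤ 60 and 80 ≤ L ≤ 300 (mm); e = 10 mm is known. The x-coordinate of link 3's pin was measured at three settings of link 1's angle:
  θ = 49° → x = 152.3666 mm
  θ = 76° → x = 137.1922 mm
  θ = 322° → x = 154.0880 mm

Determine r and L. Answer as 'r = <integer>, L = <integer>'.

constraint per measurement: (x − r cos θ)² + (r sin θ − e)² = L²
subtracting the θ₁ and θ₂ equations cancels the r² and L² terms:
r = (x₁² − x₂²) / (2[(x₁cos θ₁ + e sin θ₁) − (x₂cos θ₂ + e sin θ₂)]) = 34.0000 → r = 34
L² = (x₁ − r cos θ₁)² + (r sin θ₁ − e)² = 17160.9974 → L = 131.0000 → L = 131
check at θ₃=322°: x = 154.0880 (printed 154.0880) ✓

r = 34, L = 131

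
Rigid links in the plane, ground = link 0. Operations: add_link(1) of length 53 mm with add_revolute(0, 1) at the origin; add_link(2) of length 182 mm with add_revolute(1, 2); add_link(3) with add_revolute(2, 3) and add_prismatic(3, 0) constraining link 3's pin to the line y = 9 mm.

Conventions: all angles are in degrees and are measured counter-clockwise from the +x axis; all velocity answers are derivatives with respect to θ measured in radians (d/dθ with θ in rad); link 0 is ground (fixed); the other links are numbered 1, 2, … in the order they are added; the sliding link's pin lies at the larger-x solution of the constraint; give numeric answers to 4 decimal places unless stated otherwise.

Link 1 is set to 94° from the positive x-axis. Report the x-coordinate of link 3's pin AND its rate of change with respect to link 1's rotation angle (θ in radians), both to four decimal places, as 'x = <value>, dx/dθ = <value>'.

geometry: r = 53 mm, L = 182 mm, e = 9 mm
crank pin P = (r cos θ, r sin θ) = (-3.697093, 52.870895)
h = r sin θ − e = 52.870895 − 9 = 43.870895
x = r cos θ + √(L² − h²) = -3.697093 + 176.633362 = 172.936269
dx/dθ = −r sin θ − h·r cos θ/√(L² − h²) (θ in radians; h = 43.870895) = -51.952638

x = 172.9363, dx/dθ = -51.9526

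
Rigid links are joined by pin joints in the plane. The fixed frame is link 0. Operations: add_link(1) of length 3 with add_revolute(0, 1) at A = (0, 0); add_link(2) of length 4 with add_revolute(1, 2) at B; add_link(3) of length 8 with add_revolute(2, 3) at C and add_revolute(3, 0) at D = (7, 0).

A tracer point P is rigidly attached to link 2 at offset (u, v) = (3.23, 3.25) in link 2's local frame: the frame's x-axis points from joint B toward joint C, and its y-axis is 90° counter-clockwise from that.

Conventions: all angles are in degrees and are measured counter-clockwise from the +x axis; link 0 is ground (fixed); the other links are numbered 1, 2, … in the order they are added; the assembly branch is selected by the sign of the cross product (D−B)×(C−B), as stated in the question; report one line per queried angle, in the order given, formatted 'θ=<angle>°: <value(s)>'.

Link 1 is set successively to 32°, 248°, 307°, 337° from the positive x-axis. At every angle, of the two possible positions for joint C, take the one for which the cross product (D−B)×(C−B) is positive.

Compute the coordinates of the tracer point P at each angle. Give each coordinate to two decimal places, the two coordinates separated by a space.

A=(0,0), D=(7.00,0)
θ=32°: B = A + 3.00·(cos32°, sin32°) = (2.5441, 1.5898)
θ=32°: |BD| = 4.7310
θ=32°: circle(B,4.00) ∩ circle(D,8.00): a=-2.7075, h=2.9444
θ=32°:   candidates: C₊=(0.9835,5.2728) cross=13.930; C₋=(-0.9953,-0.2736) cross=-13.930
θ=32°:   branch + wants cross > 0 → take C=(0.9835,5.2728) (cross=13.930)
θ=32°: ex = (C−B)/|BC| = (-0.3902,0.9207); ey = (-0.9207,-0.3902)
θ=32°: P = B + 3.23·ex + 3.25·ey = (-1.7085,3.2958)
θ=248°: B = A + 3.00·(cos248°, sin248°) = (-1.1238, -2.7816)
θ=248°: |BD| = 8.5868
θ=248°: circle(B,4.00) ∩ circle(D,8.00): a=1.4984, h=3.7087
θ=248°:   candidates: C₊=(-0.9076,1.2126) cross=31.846; C₋=(1.4952,-5.8049) cross=-31.846
θ=248°:   branch + wants cross > 0 → take C=(-0.9076,1.2126) (cross=31.846)
θ=248°: ex = (C−B)/|BC| = (0.0541,0.9985); ey = (-0.9985,0.0541)
θ=248°: P = B + 3.23·ex + 3.25·ey = (-4.1944,0.6194)
θ=307°: B = A + 3.00·(cos307°, sin307°) = (1.8054, -2.3959)
θ=307°: |BD| = 5.7205
θ=307°: circle(B,4.00) ∩ circle(D,8.00): a=-1.3352, h=3.7706
θ=307°:   candidates: C₊=(-0.9863,0.4688) cross=21.569; C₋=(2.1722,-6.3791) cross=-21.569
θ=307°:   branch + wants cross > 0 → take C=(-0.9863,0.4688) (cross=21.569)
θ=307°: ex = (C−B)/|BC| = (-0.6979,0.7162); ey = (-0.7162,-0.6979)
θ=307°: P = B + 3.23·ex + 3.25·ey = (-2.7764,-2.3509)
θ=337°: B = A + 3.00·(cos337°, sin337°) = (2.7615, -1.1722)
θ=337°: |BD| = 4.3976
θ=337°: circle(B,4.00) ∩ circle(D,8.00): a=-3.2587, h=2.3196
θ=337°:   candidates: C₊=(-0.9976,0.1949) cross=10.201; C₋=(0.2390,-4.2765) cross=-10.201
θ=337°:   branch + wants cross > 0 → take C=(-0.9976,0.1949) (cross=10.201)
θ=337°: ex = (C−B)/|BC| = (-0.9398,0.3418); ey = (-0.3418,-0.9398)
θ=337°: P = B + 3.23·ex + 3.25·ey = (-1.3847,-3.1226)

θ=32°: -1.71 3.30
θ=248°: -4.19 0.62
θ=307°: -2.78 -2.35
θ=337°: -1.38 -3.12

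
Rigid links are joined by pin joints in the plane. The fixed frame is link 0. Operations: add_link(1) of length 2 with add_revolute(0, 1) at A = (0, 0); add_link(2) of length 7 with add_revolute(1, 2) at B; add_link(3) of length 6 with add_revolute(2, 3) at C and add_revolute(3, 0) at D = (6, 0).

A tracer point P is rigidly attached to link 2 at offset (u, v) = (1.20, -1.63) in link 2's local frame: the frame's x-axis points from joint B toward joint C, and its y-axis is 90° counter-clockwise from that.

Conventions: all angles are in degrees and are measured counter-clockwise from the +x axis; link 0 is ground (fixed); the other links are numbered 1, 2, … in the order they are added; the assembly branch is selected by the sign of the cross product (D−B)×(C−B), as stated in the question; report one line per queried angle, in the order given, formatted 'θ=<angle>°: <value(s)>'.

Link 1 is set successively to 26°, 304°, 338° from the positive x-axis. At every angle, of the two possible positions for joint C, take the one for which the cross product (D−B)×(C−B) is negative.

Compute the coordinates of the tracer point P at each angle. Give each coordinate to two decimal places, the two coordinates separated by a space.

A=(0,0), D=(6.00,0)
θ=26°: B = A + 2.00·(cos26°, sin26°) = (1.7976, 0.8767)
θ=26°: |BD| = 4.2929
θ=26°: circle(B,7.00) ∩ circle(D,6.00): a=3.6606, h=5.9666
θ=26°:   candidates: C₊=(6.5996,5.9700) cross=25.614; C₋=(4.1624,-5.7117) cross=-25.614
θ=26°:   branch - wants cross < 0 → take C=(4.1624,-5.7117) (cross=-25.614)
θ=26°: ex = (C−B)/|BC| = (0.3378,-0.9412); ey = (0.9412,0.3378)
θ=26°: P = B + 1.20·ex + -1.63·ey = (0.6688,-0.8034)
θ=304°: B = A + 2.00·(cos304°, sin304°) = (1.1184, -1.6581)
θ=304°: |BD| = 5.1555
θ=304°: circle(B,7.00) ∩ circle(D,6.00): a=3.8385, h=5.8537
θ=304°:   candidates: C₊=(2.8704,5.1191) cross=30.179; C₋=(6.6356,-5.9662) cross=-30.179
θ=304°:   branch - wants cross < 0 → take C=(6.6356,-5.9662) (cross=-30.179)
θ=304°: ex = (C−B)/|BC| = (0.7882,-0.6155); ey = (0.6155,0.7882)
θ=304°: P = B + 1.20·ex + -1.63·ey = (1.0610,-3.6813)
θ=338°: B = A + 2.00·(cos338°, sin338°) = (1.8544, -0.7492)
θ=338°: |BD| = 4.2128
θ=338°: circle(B,7.00) ∩ circle(D,6.00): a=3.6493, h=5.9735
θ=338°:   candidates: C₊=(4.3832,5.7780) cross=25.165; C₋=(6.5078,-5.9785) cross=-25.165
θ=338°:   branch - wants cross < 0 → take C=(6.5078,-5.9785) (cross=-25.165)
θ=338°: ex = (C−B)/|BC| = (0.6648,-0.7470); ey = (0.7470,0.6648)
θ=338°: P = B + 1.20·ex + -1.63·ey = (1.4344,-2.7293)

θ=26°: 0.67 -0.80
θ=304°: 1.06 -3.68
θ=338°: 1.43 -2.73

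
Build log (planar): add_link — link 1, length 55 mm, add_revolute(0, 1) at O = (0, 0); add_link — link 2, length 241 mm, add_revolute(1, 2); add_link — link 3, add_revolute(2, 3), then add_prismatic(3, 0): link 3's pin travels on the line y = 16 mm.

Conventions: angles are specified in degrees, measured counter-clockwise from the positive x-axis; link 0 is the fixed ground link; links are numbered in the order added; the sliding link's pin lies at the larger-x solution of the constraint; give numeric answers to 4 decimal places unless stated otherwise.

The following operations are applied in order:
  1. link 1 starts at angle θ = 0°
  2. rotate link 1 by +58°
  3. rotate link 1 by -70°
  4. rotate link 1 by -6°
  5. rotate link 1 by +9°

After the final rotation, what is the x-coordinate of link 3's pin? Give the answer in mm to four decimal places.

geometry: r = 55 mm, L = 241 mm, e = 16 mm; θ starts at 0°
rotate link 1 by +58°: θ ← 0° +58° = 58°
rotate link 1 by -70°: θ ← 58° -70° = -12°
rotate link 1 by -6°: θ ← -12° -6° = -18°
rotate link 1 by +9°: θ ← -18° +9° = -9°
crank pin P = (r cos θ, r sin θ) = (54.322859, -8.603896)
h = r sin θ − e = -8.603896 − 16 = -24.603896
x = r cos θ + √(L² − h²) = 54.322859 + 239.740794 = 294.063653

294.0637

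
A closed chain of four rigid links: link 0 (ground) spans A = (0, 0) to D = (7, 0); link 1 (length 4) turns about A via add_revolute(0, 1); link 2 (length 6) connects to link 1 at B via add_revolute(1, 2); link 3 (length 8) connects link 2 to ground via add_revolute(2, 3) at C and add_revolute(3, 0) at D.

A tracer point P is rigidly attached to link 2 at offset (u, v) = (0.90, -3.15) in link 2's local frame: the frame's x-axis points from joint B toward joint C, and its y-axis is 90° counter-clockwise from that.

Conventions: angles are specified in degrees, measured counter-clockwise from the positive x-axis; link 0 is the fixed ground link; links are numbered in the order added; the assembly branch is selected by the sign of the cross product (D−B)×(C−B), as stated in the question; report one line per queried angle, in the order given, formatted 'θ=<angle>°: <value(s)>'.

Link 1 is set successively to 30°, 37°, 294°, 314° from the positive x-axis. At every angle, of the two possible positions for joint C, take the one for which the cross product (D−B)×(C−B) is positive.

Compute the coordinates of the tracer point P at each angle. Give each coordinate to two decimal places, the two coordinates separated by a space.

A=(0,0), D=(7.00,0)
θ=30°: B = A + 4.00·(cos30°, sin30°) = (3.4641, 2.0000)
θ=30°: |BD| = 4.0623
θ=30°: circle(B,6.00) ∩ circle(D,8.00): a=-1.4151, h=5.8307
θ=30°:   candidates: C₊=(5.1030,7.7718) cross=23.686; C₋=(-0.6383,-2.3784) cross=-23.686
θ=30°:   branch + wants cross > 0 → take C=(5.1030,7.7718) (cross=23.686)
θ=30°: ex = (C−B)/|BC| = (0.2731,0.9620); ey = (-0.9620,0.2731)
θ=30°: P = B + 0.90·ex + -3.15·ey = (6.7401,2.0054)
θ=37°: B = A + 4.00·(cos37°, sin37°) = (3.1945, 2.4073)
θ=37°: |BD| = 4.5029
θ=37°: circle(B,6.00) ∩ circle(D,8.00): a=-0.8576, h=5.9384
θ=37°:   candidates: C₊=(5.6444,7.8843) cross=26.740; C₋=(-0.7049,-2.1528) cross=-26.740
θ=37°:   branch + wants cross > 0 → take C=(5.6444,7.8843) (cross=26.740)
θ=37°: ex = (C−B)/|BC| = (0.4083,0.9128); ey = (-0.9128,0.4083)
θ=37°: P = B + 0.90·ex + -3.15·ey = (6.4375,1.9426)
θ=294°: B = A + 4.00·(cos294°, sin294°) = (1.6269, -3.6542)
θ=294°: |BD| = 6.4979
θ=294°: circle(B,6.00) ∩ circle(D,8.00): a=1.0944, h=5.8993
θ=294°:   candidates: C₊=(-0.7857,1.8394) cross=38.333; C₋=(5.8495,-7.9168) cross=-38.333
θ=294°:   branch + wants cross > 0 → take C=(-0.7857,1.8394) (cross=38.333)
θ=294°: ex = (C−B)/|BC| = (-0.4021,0.9156); ey = (-0.9156,-0.4021)
θ=294°: P = B + 0.90·ex + -3.15·ey = (4.1492,-1.5635)
θ=314°: B = A + 4.00·(cos314°, sin314°) = (2.7786, -2.8774)
θ=314°: |BD| = 5.1087
θ=314°: circle(B,6.00) ∩ circle(D,8.00): a=-0.1860, h=5.9971
θ=314°:   candidates: C₊=(-0.7528,1.9733) cross=30.638; C₋=(6.0026,-7.9376) cross=-30.638
θ=314°:   branch + wants cross > 0 → take C=(-0.7528,1.9733) (cross=30.638)
θ=314°: ex = (C−B)/|BC| = (-0.5886,0.8084); ey = (-0.8084,-0.5886)
θ=314°: P = B + 0.90·ex + -3.15·ey = (4.7955,-0.2958)

θ=30°: 6.74 2.01
θ=37°: 6.44 1.94
θ=294°: 4.15 -1.56
θ=314°: 4.80 -0.30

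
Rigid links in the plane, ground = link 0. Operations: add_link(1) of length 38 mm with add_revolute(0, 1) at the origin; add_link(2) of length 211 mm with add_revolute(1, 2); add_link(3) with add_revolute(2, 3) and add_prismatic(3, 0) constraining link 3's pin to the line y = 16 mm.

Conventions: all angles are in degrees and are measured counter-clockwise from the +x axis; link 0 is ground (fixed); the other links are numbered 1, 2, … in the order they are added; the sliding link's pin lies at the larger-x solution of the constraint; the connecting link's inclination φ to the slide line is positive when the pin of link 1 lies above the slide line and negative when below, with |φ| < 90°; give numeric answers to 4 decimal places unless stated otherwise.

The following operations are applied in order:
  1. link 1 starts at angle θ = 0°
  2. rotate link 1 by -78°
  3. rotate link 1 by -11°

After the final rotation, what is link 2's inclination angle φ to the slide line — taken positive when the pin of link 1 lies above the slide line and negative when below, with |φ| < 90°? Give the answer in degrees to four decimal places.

geometry: r = 38 mm, L = 211 mm, e = 16 mm; θ starts at 0°
rotate link 1 by -78°: θ ← 0° -78° = -78°
rotate link 1 by -11°: θ ← -78° -11° = -89°
h = r sin θ − e = -37.994212 − 16 = -53.994212
sin φ = h / L = -53.994212 / 211 = -0.25589674
φ = arcsin(-0.25589674) = -14.826728°

-14.8267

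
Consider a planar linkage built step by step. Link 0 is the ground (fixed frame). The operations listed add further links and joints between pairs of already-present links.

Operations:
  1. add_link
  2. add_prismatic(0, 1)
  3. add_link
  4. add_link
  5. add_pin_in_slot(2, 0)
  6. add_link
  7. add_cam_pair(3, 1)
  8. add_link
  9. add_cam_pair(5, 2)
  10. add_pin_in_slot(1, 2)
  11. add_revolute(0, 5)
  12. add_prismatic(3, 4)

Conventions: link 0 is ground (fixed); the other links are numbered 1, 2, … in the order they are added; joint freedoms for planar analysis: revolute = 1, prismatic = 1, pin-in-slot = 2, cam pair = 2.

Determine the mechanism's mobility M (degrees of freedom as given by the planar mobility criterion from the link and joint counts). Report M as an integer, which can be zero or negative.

L=1 J1=0 J2=0
add link → L=2 J1=0 J2=0
P@0,1 dof=1 J1 → L=2 J1=1 J2=0
add link → L=3 J1=1 J2=0
add link → L=4 J1=1 J2=0
PS@2,0 dof=2 J2 → L=4 J1=1 J2=1
add link → L=5 J1=1 J2=1
C@3,1 dof=2 J2 → L=5 J1=1 J2=2
add link → L=6 J1=1 J2=2
C@5,2 dof=2 J2 → L=6 J1=1 J2=3
PS@1,2 dof=2 J2 → L=6 J1=1 J2=4
R@0,5 dof=1 J1 → L=6 J1=2 J2=4
P@3,4 dof=1 J1 → L=6 J1=3 J2=4
M=3(L−1)−2J1−J2=3·5−2·3−4=5

M = 5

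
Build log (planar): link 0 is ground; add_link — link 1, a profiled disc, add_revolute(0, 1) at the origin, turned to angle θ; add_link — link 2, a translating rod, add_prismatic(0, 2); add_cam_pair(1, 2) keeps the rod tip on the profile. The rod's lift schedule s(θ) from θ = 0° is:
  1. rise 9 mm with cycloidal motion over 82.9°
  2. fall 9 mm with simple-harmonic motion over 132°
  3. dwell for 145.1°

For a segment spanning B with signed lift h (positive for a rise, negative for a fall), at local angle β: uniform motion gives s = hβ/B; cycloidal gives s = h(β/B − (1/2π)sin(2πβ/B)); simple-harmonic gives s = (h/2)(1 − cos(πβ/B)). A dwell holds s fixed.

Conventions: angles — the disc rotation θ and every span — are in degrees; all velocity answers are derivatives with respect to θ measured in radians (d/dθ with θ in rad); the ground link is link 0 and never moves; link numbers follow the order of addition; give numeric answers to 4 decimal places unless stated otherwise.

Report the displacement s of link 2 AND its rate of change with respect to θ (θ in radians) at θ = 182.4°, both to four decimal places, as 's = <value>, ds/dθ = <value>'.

seg 1 [0°–82.9°] cycloidal, h=9: full span → s += 9 → s = 9.0000
seg 2 [82.9°–214.9°] simple-harmonic, h=-9: θ=182.4° here. β=99.5, B=132. -9/2·(1 − cos(π·0.7538)) = -7.7196 → s = 1.2804
velocity in seg [82.9°–214.9°] (simple-harmonic), θ in radians: β = 99.5° = 1.7366 rad, B = 132° = 2.3038 rad; ds/dθ = (πh/(2B)) sin(πβ/B) = (π·(-9)/(2·2.3038)) sin(π·0.7538) = -4.287124 mm/rad

s = 1.2804, ds/dθ = -4.2871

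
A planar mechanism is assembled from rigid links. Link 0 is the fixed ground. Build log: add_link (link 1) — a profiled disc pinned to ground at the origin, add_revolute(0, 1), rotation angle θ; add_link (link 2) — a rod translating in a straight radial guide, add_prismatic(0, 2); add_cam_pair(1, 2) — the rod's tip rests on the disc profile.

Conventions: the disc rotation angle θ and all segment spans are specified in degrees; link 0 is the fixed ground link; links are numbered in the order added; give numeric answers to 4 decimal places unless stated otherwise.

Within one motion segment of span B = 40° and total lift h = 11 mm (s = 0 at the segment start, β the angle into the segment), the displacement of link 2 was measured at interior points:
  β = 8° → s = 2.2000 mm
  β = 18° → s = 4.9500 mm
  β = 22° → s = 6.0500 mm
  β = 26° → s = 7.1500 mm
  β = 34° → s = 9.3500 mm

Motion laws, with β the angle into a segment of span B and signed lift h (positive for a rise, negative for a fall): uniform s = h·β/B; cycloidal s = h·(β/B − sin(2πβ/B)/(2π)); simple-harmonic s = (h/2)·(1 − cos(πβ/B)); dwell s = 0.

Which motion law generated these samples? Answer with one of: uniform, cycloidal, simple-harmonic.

candidates at β/B = r: uniform s = h·r (linear in β); cycloidal s = h·(r − sin(2πr)/(2π)); simple-harmonic s = (h/2)(1 − cos(πr))
β=8°: printed 2.2000 | uniform 2.2000, cycloidal 0.5350, simple-harmonic 1.0504
β=18°: printed 4.9500 | uniform 4.9500, cycloidal 4.4090, simple-harmonic 4.6396
β=22°: printed 6.0500 | uniform 6.0500, cycloidal 6.5910, simple-harmonic 6.3604
β=26°: printed 7.1500 | uniform 7.1500, cycloidal 8.5663, simple-harmonic 7.9969
β=34°: printed 9.3500 | uniform 9.3500, cycloidal 10.7663, simple-harmonic 10.4005
only one law matches every sample → uniform

uniform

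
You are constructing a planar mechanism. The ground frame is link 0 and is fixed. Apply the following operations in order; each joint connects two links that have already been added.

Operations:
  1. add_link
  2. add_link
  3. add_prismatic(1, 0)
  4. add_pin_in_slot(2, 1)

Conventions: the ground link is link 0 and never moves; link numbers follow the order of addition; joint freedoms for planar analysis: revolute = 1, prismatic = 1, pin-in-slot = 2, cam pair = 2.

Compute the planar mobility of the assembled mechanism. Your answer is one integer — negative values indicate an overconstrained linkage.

link 0 = ground. State L|J1|J2 = 1|0|0
+link1  2|0|0
+link2  3|0|0
P(1,0) f=1→J1  3|1|0
PS(2,1) f=2→J2  3|1|1
M = 3(3−1)−2·1−1 = 6−2−1 = 3

M = 3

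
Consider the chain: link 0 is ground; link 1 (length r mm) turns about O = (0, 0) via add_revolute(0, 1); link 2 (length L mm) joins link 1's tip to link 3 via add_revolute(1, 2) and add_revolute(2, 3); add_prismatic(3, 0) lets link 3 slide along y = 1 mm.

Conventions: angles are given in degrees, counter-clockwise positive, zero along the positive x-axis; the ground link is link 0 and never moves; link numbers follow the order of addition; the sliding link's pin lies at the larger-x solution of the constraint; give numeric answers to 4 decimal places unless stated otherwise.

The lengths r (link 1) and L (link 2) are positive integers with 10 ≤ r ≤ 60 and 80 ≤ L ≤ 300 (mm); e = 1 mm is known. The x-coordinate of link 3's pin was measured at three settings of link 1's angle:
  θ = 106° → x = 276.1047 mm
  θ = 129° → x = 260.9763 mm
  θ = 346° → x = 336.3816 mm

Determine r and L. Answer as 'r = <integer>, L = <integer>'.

constraint per measurement: (x − r cos θ)² + (r sin θ − e)² = L²
subtracting the θ₁ and θ₂ equations cancels the r² and L² terms:
r = (x₁² − x₂²) / (2[(x₁cos θ₁ + e sin θ₁) − (x₂cos θ₂ + e sin θ₂)]) = 46.0000 → r = 46
L² = (x₁ − r cos θ₁)² + (r sin θ₁ − e)² = 85264.0081 → L = 292.0000 → L = 292
check at θ₃=346°: x = 336.3816 (printed 336.3816) ✓

r = 46, L = 292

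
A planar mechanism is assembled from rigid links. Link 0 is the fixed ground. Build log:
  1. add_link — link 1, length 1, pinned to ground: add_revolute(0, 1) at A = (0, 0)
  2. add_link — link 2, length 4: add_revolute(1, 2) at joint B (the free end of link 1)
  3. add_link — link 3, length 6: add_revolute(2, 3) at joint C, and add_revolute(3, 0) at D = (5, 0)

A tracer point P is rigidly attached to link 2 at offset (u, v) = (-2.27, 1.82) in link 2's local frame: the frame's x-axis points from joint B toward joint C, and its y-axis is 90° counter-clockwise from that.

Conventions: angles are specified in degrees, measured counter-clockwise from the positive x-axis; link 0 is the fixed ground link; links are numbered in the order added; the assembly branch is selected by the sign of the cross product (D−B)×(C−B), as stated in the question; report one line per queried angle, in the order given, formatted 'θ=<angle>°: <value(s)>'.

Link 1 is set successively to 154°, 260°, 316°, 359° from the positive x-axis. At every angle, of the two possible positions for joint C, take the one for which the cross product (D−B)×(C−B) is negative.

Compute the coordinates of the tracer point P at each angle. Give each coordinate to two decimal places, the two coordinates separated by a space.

A=(0,0), D=(5.00,0)
θ=154°: B = A + 1.00·(cos154°, sin154°) = (-0.8988, 0.4384)
θ=154°: |BD| = 5.9151
θ=154°: circle(B,4.00) ∩ circle(D,6.00): a=1.2669, h=3.7941
θ=154°:   candidates: C₊=(0.6458,4.1281) cross=22.442; C₋=(0.0835,-3.4391) cross=-22.442
θ=154°:   branch - wants cross < 0 → take C=(0.0835,-3.4391) (cross=-22.442)
θ=154°: ex = (C−B)/|BC| = (0.2456,-0.9694); ey = (0.9694,0.2456)
θ=154°: P = B + -2.27·ex + 1.82·ey = (0.3080,3.0858)
θ=260°: B = A + 1.00·(cos260°, sin260°) = (-0.1736, -0.9848)
θ=260°: |BD| = 5.2665
θ=260°: circle(B,4.00) ∩ circle(D,6.00): a=0.7345, h=3.9320
θ=260°:   candidates: C₊=(-0.1874,3.0152) cross=20.708; C₋=(1.2831,-4.7101) cross=-20.708
θ=260°:   branch - wants cross < 0 → take C=(1.2831,-4.7101) (cross=-20.708)
θ=260°: ex = (C−B)/|BC| = (0.3642,-0.9313); ey = (0.9313,0.3642)
θ=260°: P = B + -2.27·ex + 1.82·ey = (0.6946,1.7921)
θ=316°: B = A + 1.00·(cos316°, sin316°) = (0.7193, -0.6947)
θ=316°: |BD| = 4.3367
θ=316°: circle(B,4.00) ∩ circle(D,6.00): a=-0.1376, h=3.9976
θ=316°:   candidates: C₊=(-0.0568,3.2293) cross=17.336; C₋=(1.2239,-4.6627) cross=-17.336
θ=316°:   branch - wants cross < 0 → take C=(1.2239,-4.6627) (cross=-17.336)
θ=316°: ex = (C−B)/|BC| = (0.1261,-0.9920); ey = (0.9920,0.1261)
θ=316°: P = B + -2.27·ex + 1.82·ey = (2.2385,1.7868)
θ=359°: B = A + 1.00·(cos359°, sin359°) = (0.9998, -0.0175)
θ=359°: |BD| = 4.0002
θ=359°: circle(B,4.00) ∩ circle(D,6.00): a=-0.4998, h=3.9687
θ=359°:   candidates: C₊=(0.4828,3.9490) cross=15.875; C₋=(0.5174,-3.9882) cross=-15.875
θ=359°:   branch - wants cross < 0 → take C=(0.5174,-3.9882) (cross=-15.875)
θ=359°: ex = (C−B)/|BC| = (-0.1206,-0.9927); ey = (0.9927,-0.1206)
θ=359°: P = B + -2.27·ex + 1.82·ey = (3.0804,2.0165)

θ=154°: 0.31 3.09
θ=260°: 0.69 1.79
θ=316°: 2.24 1.79
θ=359°: 3.08 2.02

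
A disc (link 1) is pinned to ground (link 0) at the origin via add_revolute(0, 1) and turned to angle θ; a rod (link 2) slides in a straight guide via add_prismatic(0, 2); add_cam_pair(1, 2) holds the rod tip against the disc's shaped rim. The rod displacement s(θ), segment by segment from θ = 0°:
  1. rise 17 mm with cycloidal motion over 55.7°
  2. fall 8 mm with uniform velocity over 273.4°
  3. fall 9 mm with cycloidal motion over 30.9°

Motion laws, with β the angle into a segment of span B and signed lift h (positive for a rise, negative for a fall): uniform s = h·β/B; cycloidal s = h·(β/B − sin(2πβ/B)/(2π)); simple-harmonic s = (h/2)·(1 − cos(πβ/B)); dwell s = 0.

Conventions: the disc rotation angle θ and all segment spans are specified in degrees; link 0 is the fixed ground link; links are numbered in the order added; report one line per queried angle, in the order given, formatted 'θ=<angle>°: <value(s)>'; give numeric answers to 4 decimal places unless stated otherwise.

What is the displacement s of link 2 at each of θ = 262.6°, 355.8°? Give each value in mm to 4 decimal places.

segment 1 (0° to 55.7°, cycloidal, h = 17) is passed completely: s = 0.0000 + (17) = 17.0000
θ = 262.6° falls in segment 2 (55.7° to 329.1°, uniform, h = -8): β = 262.6 − 55.7 = 206.9°, B = 273.4°; Δs = -8·206.9/273.4 = -6.0541; s = 17.0000 − 6.0541 = 10.9459
segment 2 (55.7° to 329.1°, uniform, h = -8) is passed completely: s = 17.0000 + (-8) = 9.0000
θ = 355.8° falls in segment 3 (329.1° to 360°, cycloidal, h = -9): β = 355.8 − 329.1 = 26.7°, B = 30.9°; Δs = -9·(0.8641 − sin(2π·0.8641)/(2π)) = -8.8566; s = 9.0000 − 8.8566 = 0.1434

θ=262.6°: 10.9459
θ=355.8°: 0.1434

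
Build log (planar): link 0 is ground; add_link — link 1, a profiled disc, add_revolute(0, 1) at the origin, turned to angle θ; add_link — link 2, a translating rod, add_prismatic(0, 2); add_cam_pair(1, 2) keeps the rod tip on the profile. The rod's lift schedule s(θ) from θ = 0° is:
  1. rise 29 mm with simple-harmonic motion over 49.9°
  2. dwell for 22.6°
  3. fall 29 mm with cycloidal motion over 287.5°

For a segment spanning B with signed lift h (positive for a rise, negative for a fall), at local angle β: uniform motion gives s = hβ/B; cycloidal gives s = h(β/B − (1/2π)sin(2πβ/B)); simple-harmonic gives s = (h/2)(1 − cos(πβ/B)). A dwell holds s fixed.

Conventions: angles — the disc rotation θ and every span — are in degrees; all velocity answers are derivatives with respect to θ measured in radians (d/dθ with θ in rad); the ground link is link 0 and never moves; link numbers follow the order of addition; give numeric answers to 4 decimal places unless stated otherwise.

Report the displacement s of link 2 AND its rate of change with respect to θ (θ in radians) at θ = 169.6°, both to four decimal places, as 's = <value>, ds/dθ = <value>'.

seg 1 [0°–49.9°] simple-harmonic, h=29: full span → s += 29 → s = 29.0000
seg 2 [49.9°–72.5°] dwell: s stays 29.0000
seg 3 [72.5°–360°] cycloidal, h=-29: θ=169.6° here. β=97.1, B=287.5. -29·(0.3377 − sin(2π·0.3377)/(2π)) = -5.8627 → s = 23.1373
velocity in seg [72.5°–360°] (cycloidal), θ in radians: β = 97.1° = 1.6947 rad, B = 287.5° = 5.0178 rad; ds/dθ = (h/B)(1 − cos(2πβ/B)) = ((-29)/5.0178)(1 − cos(2π·0.3377)) = -8.806529 mm/rad

s = 23.1373, ds/dθ = -8.8065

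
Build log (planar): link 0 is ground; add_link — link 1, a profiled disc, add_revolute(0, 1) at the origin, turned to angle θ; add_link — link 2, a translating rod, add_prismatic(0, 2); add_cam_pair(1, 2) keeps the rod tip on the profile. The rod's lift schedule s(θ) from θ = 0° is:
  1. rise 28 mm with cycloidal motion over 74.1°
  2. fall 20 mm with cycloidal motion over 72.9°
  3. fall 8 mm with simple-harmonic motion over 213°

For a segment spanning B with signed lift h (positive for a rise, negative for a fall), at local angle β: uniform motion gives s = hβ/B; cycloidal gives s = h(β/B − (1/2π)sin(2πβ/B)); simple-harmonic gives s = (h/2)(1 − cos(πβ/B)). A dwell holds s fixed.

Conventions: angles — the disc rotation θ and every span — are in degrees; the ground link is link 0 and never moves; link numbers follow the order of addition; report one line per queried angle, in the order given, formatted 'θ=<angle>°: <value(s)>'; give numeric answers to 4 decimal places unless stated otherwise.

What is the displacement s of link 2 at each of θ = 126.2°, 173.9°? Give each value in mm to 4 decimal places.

seg 1 [0°–74.1°] cycloidal, h=28: full span → s += 28 → s = 28.0000
seg 2 [74.1°–147°] cycloidal, h=-20: θ=126.2° here. β=52.1, B=72.9. -20·(0.7147 − sin(2π·0.7147)/(2π)) = -17.3986 → s = 10.6014
seg 2 [74.1°–147°] cycloidal, h=-20: full span → s += -20 → s = 8.0000
seg 3 [147°–360°] simple-harmonic, h=-8: θ=173.9° here. β=26.9, B=213. -8/2·(1 − cos(π·0.1263)) = -0.3107 → s = 7.6893

θ=126.2°: 10.6014
θ=173.9°: 7.6893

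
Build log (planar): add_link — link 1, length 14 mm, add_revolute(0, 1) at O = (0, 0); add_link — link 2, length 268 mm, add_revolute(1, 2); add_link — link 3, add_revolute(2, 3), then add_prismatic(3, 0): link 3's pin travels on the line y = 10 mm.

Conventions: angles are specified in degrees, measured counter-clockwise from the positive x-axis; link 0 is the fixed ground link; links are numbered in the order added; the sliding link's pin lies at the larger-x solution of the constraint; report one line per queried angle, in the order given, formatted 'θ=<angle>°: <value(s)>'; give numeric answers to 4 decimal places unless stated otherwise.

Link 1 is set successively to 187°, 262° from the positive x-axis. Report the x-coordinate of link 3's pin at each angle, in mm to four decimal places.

geometry: r = 14 mm, L = 268 mm, e = 10 mm
θ=187°: crank pin P = (r cos θ, r sin θ) = (-13.895646, -1.706171)
θ=187°: h = r sin θ − e = -1.706171 − 10 = -11.706171
θ=187°: x = r cos θ + √(L² − h²) = -13.895646 + 267.744217 = 253.848571
θ=262°: crank pin P = (r cos θ, r sin θ) = (-1.948423, -13.863753)
θ=262°: h = r sin θ − e = -13.863753 − 10 = -23.863753
θ=262°: x = r cos θ + √(L² − h²) = -1.948423 + 266.935425 = 264.987002

θ=187°: 253.8486
θ=262°: 264.9870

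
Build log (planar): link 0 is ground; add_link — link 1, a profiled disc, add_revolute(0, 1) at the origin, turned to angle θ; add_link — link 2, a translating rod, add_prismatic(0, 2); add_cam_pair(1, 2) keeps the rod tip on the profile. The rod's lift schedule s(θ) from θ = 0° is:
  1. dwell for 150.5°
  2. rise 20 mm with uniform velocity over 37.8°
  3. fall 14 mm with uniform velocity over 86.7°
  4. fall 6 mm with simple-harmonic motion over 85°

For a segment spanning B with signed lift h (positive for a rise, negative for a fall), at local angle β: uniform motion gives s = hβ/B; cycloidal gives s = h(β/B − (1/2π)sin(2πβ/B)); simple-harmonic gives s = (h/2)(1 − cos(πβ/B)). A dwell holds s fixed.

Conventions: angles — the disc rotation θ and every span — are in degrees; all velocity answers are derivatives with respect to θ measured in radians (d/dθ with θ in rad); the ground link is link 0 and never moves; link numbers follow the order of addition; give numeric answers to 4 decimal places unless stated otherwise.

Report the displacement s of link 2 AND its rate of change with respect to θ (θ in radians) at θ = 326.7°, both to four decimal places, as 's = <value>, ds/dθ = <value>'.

seg 1 [0°–150.5°] dwell: s stays 0.0000
seg 2 [150.5°–188.3°] uniform, h=20: full span → s += 20 → s = 20.0000
seg 3 [188.3°–275°] uniform, h=-14: full span → s += -14 → s = 6.0000
seg 4 [275°–360°] simple-harmonic, h=-6: θ=326.7° here. β=51.7, B=85. -6/2·(1 − cos(π·0.6082)) = -4.0005 → s = 1.9995
velocity in seg [275°–360°] (simple-harmonic), θ in radians: β = 51.7° = 0.9023 rad, B = 85° = 1.4835 rad; ds/dθ = (πh/(2B)) sin(πβ/B) = (π·(-6)/(2·1.4835)) sin(π·0.6082) = -5.989199 mm/rad

s = 1.9995, ds/dθ = -5.9892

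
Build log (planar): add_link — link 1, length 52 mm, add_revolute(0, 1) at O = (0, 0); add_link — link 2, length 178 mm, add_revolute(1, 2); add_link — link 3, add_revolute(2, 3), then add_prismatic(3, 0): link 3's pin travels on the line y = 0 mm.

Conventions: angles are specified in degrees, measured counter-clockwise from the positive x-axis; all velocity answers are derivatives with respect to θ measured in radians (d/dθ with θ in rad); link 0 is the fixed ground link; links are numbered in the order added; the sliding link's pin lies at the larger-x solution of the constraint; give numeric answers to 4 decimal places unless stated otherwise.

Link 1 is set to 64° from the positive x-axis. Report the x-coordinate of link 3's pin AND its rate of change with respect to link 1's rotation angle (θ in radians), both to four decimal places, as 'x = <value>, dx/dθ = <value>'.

geometry: r = 52 mm, L = 178 mm, e = 0 mm
crank pin P = (r cos θ, r sin θ) = (22.795300, 46.737290)
h = r sin θ − e = 46.737290 − 0 = 46.737290
x = r cos θ + √(L² − h²) = 22.795300 + 171.754551 = 194.549850
dx/dθ = −r sin θ − h·r cos θ/√(L² − h²) (θ in radians; h = 46.737290) = -52.940273

x = 194.5499, dx/dθ = -52.9403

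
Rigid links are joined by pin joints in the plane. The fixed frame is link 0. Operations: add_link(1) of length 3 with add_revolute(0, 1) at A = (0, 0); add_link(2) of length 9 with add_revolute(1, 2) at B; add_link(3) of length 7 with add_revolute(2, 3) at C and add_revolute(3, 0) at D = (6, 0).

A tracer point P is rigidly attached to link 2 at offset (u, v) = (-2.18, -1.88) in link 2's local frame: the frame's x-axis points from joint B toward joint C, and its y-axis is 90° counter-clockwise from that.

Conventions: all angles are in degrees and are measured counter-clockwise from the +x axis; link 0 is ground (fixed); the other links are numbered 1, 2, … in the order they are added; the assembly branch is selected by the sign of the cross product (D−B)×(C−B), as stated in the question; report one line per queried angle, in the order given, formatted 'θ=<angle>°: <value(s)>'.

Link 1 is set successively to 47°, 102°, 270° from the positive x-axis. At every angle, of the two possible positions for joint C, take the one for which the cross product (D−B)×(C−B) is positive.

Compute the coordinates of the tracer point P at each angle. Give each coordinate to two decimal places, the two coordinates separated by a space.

A=(0,0), D=(6.00,0)
θ=47°: B = A + 3.00·(cos47°, sin47°) = (2.0460, 2.1941)
θ=47°: |BD| = 4.5220
θ=47°: circle(B,9.00) ∩ circle(D,7.00): a=5.7993, h=6.8825
θ=47°:   candidates: C₊=(10.4563,5.3983) cross=31.122; C₋=(3.7775,-6.6378) cross=-31.122
θ=47°:   branch + wants cross > 0 → take C=(10.4563,5.3983) (cross=31.122)
θ=47°: ex = (C−B)/|BC| = (0.9345,0.3560); ey = (-0.3560,0.9345)
θ=47°: P = B + -2.18·ex + -1.88·ey = (0.6782,-0.3389)
θ=102°: B = A + 3.00·(cos102°, sin102°) = (-0.6237, 2.9344)
θ=102°: |BD| = 7.2446
θ=102°: circle(B,9.00) ∩ circle(D,7.00): a=5.8308, h=6.8557
θ=102°:   candidates: C₊=(7.4843,6.8408) cross=49.667; C₋=(1.9305,-5.6955) cross=-49.667
θ=102°:   branch + wants cross > 0 → take C=(7.4843,6.8408) (cross=49.667)
θ=102°: ex = (C−B)/|BC| = (0.9009,0.4340); ey = (-0.4340,0.9009)
θ=102°: P = B + -2.18·ex + -1.88·ey = (-1.7717,0.2946)
θ=270°: B = A + 3.00·(cos270°, sin270°) = (-0.0000, -3.0000)
θ=270°: |BD| = 6.7082
θ=270°: circle(B,9.00) ∩ circle(D,7.00): a=5.7392, h=6.9326
θ=270°:   candidates: C₊=(2.0330,5.7674) cross=46.505; C₋=(8.2337,-6.6341) cross=-46.505
θ=270°:   branch + wants cross > 0 → take C=(2.0330,5.7674) (cross=46.505)
θ=270°: ex = (C−B)/|BC| = (0.2259,0.9742); ey = (-0.9742,0.2259)
θ=270°: P = B + -2.18·ex + -1.88·ey = (1.3390,-5.5483)

θ=47°: 0.68 -0.34
θ=102°: -1.77 0.29
θ=270°: 1.34 -5.55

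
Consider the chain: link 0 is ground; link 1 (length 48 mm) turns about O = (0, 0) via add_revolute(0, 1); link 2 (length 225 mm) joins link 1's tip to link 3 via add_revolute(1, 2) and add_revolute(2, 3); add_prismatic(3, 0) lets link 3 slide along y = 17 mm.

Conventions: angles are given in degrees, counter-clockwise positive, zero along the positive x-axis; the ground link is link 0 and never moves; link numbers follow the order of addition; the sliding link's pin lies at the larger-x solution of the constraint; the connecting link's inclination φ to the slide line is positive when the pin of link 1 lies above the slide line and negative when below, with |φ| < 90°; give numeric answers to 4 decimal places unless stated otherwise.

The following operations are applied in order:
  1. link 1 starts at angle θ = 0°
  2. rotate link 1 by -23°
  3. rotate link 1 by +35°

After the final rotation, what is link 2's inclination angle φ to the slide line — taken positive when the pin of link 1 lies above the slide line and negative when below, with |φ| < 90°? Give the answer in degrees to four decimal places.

geometry: r = 48 mm, L = 225 mm, e = 17 mm; θ starts at 0°
rotate link 1 by -23°: θ ← 0° -23° = -23°
rotate link 1 by +35°: θ ← -23° +35° = 12°
h = r sin θ − e = 9.979761 − 17 = -7.020239
sin φ = h / L = -7.020239 / 225 = -0.03120106
φ = arcsin(-0.03120106) = -1.787979°

-1.7880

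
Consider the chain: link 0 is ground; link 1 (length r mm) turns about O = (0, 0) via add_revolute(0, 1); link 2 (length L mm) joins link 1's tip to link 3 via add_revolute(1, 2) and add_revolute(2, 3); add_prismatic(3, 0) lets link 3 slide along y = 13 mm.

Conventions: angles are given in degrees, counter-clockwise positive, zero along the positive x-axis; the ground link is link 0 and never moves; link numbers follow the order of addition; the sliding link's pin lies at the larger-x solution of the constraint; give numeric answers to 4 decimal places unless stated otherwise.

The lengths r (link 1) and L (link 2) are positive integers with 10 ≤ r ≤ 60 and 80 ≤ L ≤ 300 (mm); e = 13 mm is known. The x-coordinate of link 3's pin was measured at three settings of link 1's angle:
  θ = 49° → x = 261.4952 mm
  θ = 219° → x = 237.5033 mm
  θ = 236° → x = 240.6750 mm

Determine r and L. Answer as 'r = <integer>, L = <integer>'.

constraint per measurement: (x − r cos θ)² + (r sin θ − e)² = L²
subtracting the θ₁ and θ₂ equations cancels the r² and L² terms:
r = (x₁² − x₂²) / (2[(x₁cos θ₁ + e sin θ₁) − (x₂cos θ₂ + e sin θ₂)]) = 16.0000 → r = 16
L² = (x₁ − r cos θ₁)² + (r sin θ₁ − e)² = 63000.9793 → L = 251.0000 → L = 251
check at θ₃=236°: x = 240.6750 (printed 240.6750) ✓

r = 16, L = 251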